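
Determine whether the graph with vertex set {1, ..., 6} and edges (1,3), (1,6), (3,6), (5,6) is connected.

Step 1: Build adjacency list from edges:
  1: 3, 6
  2: (none)
  3: 1, 6
  4: (none)
  5: 6
  6: 1, 3, 5

Step 2: Run BFS/DFS from vertex 1:
  Visited: {1, 3, 6, 5}
  Reached 4 of 6 vertices

Step 3: Only 4 of 6 vertices reached. Graph is disconnected.
Connected components: {1, 3, 5, 6}, {2}, {4}
Answer: No, the graph is not connected (3 components).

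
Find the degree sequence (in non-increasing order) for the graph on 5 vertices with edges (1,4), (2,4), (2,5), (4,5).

Step 1: Count edges incident to each vertex:
  deg(1) = 1 (neighbors: 4)
  deg(2) = 2 (neighbors: 4, 5)
  deg(3) = 0 (neighbors: none)
  deg(4) = 3 (neighbors: 1, 2, 5)
  deg(5) = 2 (neighbors: 2, 4)

Step 2: Sort degrees in non-increasing order:
  Degrees: [1, 2, 0, 3, 2] -> sorted: [3, 2, 2, 1, 0]

Degree sequence: [3, 2, 2, 1, 0]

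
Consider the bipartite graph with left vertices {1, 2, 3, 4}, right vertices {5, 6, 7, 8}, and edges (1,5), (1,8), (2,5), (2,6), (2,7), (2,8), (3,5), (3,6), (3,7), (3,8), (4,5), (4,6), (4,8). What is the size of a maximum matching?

Step 1: List the neighbors of each left vertex:
  1: 5, 8
  2: 5, 6, 7, 8
  3: 5, 6, 7, 8
  4: 5, 6, 8

Step 2: Greedily match left vertices, then look for augmenting paths:
  Match 1 -- 5
  Match 2 -- 6
  Match 3 -- 7
  Match 4 -- 8
  No augmenting path remains.

Step 3: Verify this is maximum:
  Matching size 4 = min(|L|, |R|) = min(4, 4), which is an upper bound, so this matching is maximum.

Maximum matching: {(1,5), (2,6), (3,7), (4,8)}
Size: 4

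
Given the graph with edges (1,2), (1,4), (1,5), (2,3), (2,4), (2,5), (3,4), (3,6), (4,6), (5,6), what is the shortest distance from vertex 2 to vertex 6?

Step 1: Build adjacency list:
  1: 2, 4, 5
  2: 1, 3, 4, 5
  3: 2, 4, 6
  4: 1, 2, 3, 6
  5: 1, 2, 6
  6: 3, 4, 5

Step 2: BFS from vertex 2 to find shortest path to 6:
  vertex 1 reached at distance 1
  vertex 3 reached at distance 1
  vertex 4 reached at distance 1
  vertex 5 reached at distance 1
  vertex 6 reached at distance 2

Step 3: Shortest path: 2 -> 5 -> 6
Path length: 2 edges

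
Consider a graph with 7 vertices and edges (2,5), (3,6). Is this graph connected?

Step 1: Build adjacency list from edges:
  1: (none)
  2: 5
  3: 6
  4: (none)
  5: 2
  6: 3
  7: (none)

Step 2: Run BFS/DFS from vertex 1:
  Visited: {1}
  Reached 1 of 7 vertices

Step 3: Only 1 of 7 vertices reached. Graph is disconnected.
Connected components: {1}, {2, 5}, {3, 6}, {4}, {7}
Answer: No, the graph is not connected (5 components).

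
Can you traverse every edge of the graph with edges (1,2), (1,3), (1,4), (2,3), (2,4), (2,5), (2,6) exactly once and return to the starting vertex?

Step 1: Find the degree of each vertex:
  deg(1) = 3
  deg(2) = 5
  deg(3) = 2
  deg(4) = 2
  deg(5) = 1
  deg(6) = 1

Step 2: Count vertices with odd degree:
  Odd-degree vertices: 1, 2, 5, 6 (4 total)

Step 3: Apply Euler's theorem:
  - Eulerian circuit exists iff graph is connected and all vertices have even degree
  - Eulerian path exists iff graph is connected and has 0 or 2 odd-degree vertices

Graph has 4 odd-degree vertices (need 0 or 2).
Neither Eulerian path nor Eulerian circuit exists.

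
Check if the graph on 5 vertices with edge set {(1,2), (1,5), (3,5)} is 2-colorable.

Step 1: Attempt 2-coloring using BFS:
  Start at vertex 1, assign color 0
  Color vertex 2 with color 1 (neighbor of 1)
  Color vertex 5 with color 1 (neighbor of 1)
  Color vertex 3 with color 0 (neighbor of 5)
  Start new component at vertex 4, assign color 0

Step 2: 2-coloring succeeded. No conflicts found.
  Set A (color 0): {1, 3, 4}
  Set B (color 1): {2, 5}

The graph is bipartite with partition {1, 3, 4}, {2, 5}.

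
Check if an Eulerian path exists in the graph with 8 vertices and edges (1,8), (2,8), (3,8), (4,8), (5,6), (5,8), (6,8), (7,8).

Step 1: Find the degree of each vertex:
  deg(1) = 1
  deg(2) = 1
  deg(3) = 1
  deg(4) = 1
  deg(5) = 2
  deg(6) = 2
  deg(7) = 1
  deg(8) = 7

Step 2: Count vertices with odd degree:
  Odd-degree vertices: 1, 2, 3, 4, 7, 8 (6 total)

Step 3: Apply Euler's theorem:
  - Eulerian circuit exists iff graph is connected and all vertices have even degree
  - Eulerian path exists iff graph is connected and has 0 or 2 odd-degree vertices

Graph has 6 odd-degree vertices (need 0 or 2).
Neither Eulerian path nor Eulerian circuit exists.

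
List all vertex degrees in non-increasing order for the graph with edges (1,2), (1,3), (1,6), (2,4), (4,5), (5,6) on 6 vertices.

Step 1: Count edges incident to each vertex:
  deg(1) = 3 (neighbors: 2, 3, 6)
  deg(2) = 2 (neighbors: 1, 4)
  deg(3) = 1 (neighbors: 1)
  deg(4) = 2 (neighbors: 2, 5)
  deg(5) = 2 (neighbors: 4, 6)
  deg(6) = 2 (neighbors: 1, 5)

Step 2: Sort degrees in non-increasing order:
  Degrees: [3, 2, 1, 2, 2, 2] -> sorted: [3, 2, 2, 2, 2, 1]

Degree sequence: [3, 2, 2, 2, 2, 1]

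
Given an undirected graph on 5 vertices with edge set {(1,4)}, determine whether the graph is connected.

Step 1: Build adjacency list from edges:
  1: 4
  2: (none)
  3: (none)
  4: 1
  5: (none)

Step 2: Run BFS/DFS from vertex 1:
  Visited: {1, 4}
  Reached 2 of 5 vertices

Step 3: Only 2 of 5 vertices reached. Graph is disconnected.
Connected components: {1, 4}, {2}, {3}, {5}
Answer: No, the graph is not connected (4 components).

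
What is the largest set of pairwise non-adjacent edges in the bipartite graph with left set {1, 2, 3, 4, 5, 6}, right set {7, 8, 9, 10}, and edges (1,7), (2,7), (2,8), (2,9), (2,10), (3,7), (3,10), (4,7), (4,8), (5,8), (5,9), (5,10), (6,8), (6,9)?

Step 1: List the neighbors of each left vertex:
  1: 7
  2: 7, 8, 9, 10
  3: 7, 10
  4: 7, 8
  5: 8, 9, 10
  6: 8, 9

Step 2: Greedily match left vertices, then look for augmenting paths:
  Match 1 -- 7
  Match 2 -- 8
  Match 3 -- 10
  Match 5 -- 9
  No augmenting path remains.

Step 3: Verify this is maximum:
  Matching size 4 = min(|L|, |R|) = min(6, 4), which is an upper bound, so this matching is maximum.

Maximum matching: {(1,7), (2,8), (3,10), (5,9)}
Size: 4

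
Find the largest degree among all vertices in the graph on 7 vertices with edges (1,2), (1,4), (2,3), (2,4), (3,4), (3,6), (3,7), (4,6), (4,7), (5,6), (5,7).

Step 1: Count edges incident to each vertex:
  deg(1) = 2 (neighbors: 2, 4)
  deg(2) = 3 (neighbors: 1, 3, 4)
  deg(3) = 4 (neighbors: 2, 4, 6, 7)
  deg(4) = 5 (neighbors: 1, 2, 3, 6, 7)
  deg(5) = 2 (neighbors: 6, 7)
  deg(6) = 3 (neighbors: 3, 4, 5)
  deg(7) = 3 (neighbors: 3, 4, 5)

Step 2: Find maximum:
  max(2, 3, 4, 5, 2, 3, 3) = 5 (vertex 4)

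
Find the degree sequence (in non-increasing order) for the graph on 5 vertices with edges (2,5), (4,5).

Step 1: Count edges incident to each vertex:
  deg(1) = 0 (neighbors: none)
  deg(2) = 1 (neighbors: 5)
  deg(3) = 0 (neighbors: none)
  deg(4) = 1 (neighbors: 5)
  deg(5) = 2 (neighbors: 2, 4)

Step 2: Sort degrees in non-increasing order:
  Degrees: [0, 1, 0, 1, 2] -> sorted: [2, 1, 1, 0, 0]

Degree sequence: [2, 1, 1, 0, 0]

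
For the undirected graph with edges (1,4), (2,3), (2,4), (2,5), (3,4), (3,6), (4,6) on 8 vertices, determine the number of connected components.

Step 1: Build adjacency list from edges:
  1: 4
  2: 3, 4, 5
  3: 2, 4, 6
  4: 1, 2, 3, 6
  5: 2
  6: 3, 4
  7: (none)
  8: (none)

Step 2: Run BFS/DFS from vertex 1:
  Visited: {1, 4, 2, 3, 6, 5}
  Reached 6 of 8 vertices

Step 3: Only 6 of 8 vertices reached. Graph is disconnected.
Connected components: {1, 2, 3, 4, 5, 6}, {7}, {8}
Number of connected components: 3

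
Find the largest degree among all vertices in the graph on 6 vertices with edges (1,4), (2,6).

Step 1: Count edges incident to each vertex:
  deg(1) = 1 (neighbors: 4)
  deg(2) = 1 (neighbors: 6)
  deg(3) = 0 (neighbors: none)
  deg(4) = 1 (neighbors: 1)
  deg(5) = 0 (neighbors: none)
  deg(6) = 1 (neighbors: 2)

Step 2: Find maximum:
  max(1, 1, 0, 1, 0, 1) = 1 (vertex 1)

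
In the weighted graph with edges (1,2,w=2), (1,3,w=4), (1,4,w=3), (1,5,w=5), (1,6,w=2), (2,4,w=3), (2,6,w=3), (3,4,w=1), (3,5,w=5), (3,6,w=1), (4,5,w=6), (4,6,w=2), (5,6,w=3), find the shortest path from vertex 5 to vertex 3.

Step 1: Build adjacency list with weights:
  1: 2(w=2), 3(w=4), 4(w=3), 5(w=5), 6(w=2)
  2: 1(w=2), 4(w=3), 6(w=3)
  3: 1(w=4), 4(w=1), 5(w=5), 6(w=1)
  4: 1(w=3), 2(w=3), 3(w=1), 5(w=6), 6(w=2)
  5: 1(w=5), 3(w=5), 4(w=6), 6(w=3)
  6: 1(w=2), 2(w=3), 3(w=1), 4(w=2), 5(w=3)

Step 2: Apply Dijkstra's algorithm from vertex 5:
  Visit vertex 5 (distance=0)
    Update dist[1] = 5
    Update dist[3] = 5
    Update dist[4] = 6
    Update dist[6] = 3
  Visit vertex 6 (distance=3)
    Update dist[2] = 6
    Update dist[3] = 4
    Update dist[4] = 5
  Visit vertex 3 (distance=4)

Step 3: Shortest path: 5 -> 6 -> 3
Total weight: 3 + 1 = 4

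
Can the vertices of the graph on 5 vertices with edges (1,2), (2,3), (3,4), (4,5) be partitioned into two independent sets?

Step 1: Attempt 2-coloring using BFS:
  Start at vertex 1, assign color 0
  Color vertex 2 with color 1 (neighbor of 1)
  Color vertex 3 with color 0 (neighbor of 2)
  Color vertex 4 with color 1 (neighbor of 3)
  Color vertex 5 with color 0 (neighbor of 4)

Step 2: 2-coloring succeeded. No conflicts found.
  Set A (color 0): {1, 3, 5}
  Set B (color 1): {2, 4}

The graph is bipartite with partition {1, 3, 5}, {2, 4}.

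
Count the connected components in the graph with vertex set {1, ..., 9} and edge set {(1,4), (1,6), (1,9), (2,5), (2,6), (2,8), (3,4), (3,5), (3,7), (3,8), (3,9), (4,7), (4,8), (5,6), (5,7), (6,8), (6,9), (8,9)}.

Step 1: Build adjacency list from edges:
  1: 4, 6, 9
  2: 5, 6, 8
  3: 4, 5, 7, 8, 9
  4: 1, 3, 7, 8
  5: 2, 3, 6, 7
  6: 1, 2, 5, 8, 9
  7: 3, 4, 5
  8: 2, 3, 4, 6, 9
  9: 1, 3, 6, 8

Step 2: Run BFS/DFS from vertex 1:
  Visited: {1, 4, 6, 9, 3, 7, 8, 2, 5}
  Reached 9 of 9 vertices

Step 3: All 9 vertices reached from vertex 1, so the graph is connected.
Number of connected components: 1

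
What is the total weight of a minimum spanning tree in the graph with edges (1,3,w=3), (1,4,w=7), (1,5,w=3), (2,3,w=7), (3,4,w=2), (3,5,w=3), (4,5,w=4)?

Apply Kruskal's algorithm (sort edges by weight, add if no cycle):

Sorted edges by weight:
  (3,4) w=2
  (1,5) w=3
  (1,3) w=3
  (3,5) w=3
  (4,5) w=4
  (1,4) w=7
  (2,3) w=7

Add edge (3,4) w=2 -- no cycle. Running total: 2
Add edge (1,5) w=3 -- no cycle. Running total: 5
Add edge (1,3) w=3 -- no cycle. Running total: 8
Skip edge (3,5) w=3 -- would create cycle
Skip edge (4,5) w=4 -- would create cycle
Skip edge (1,4) w=7 -- would create cycle
Add edge (2,3) w=7 -- no cycle. Running total: 15

MST edges: (3,4,w=2), (1,5,w=3), (1,3,w=3), (2,3,w=7)
Total MST weight: 2 + 3 + 3 + 7 = 15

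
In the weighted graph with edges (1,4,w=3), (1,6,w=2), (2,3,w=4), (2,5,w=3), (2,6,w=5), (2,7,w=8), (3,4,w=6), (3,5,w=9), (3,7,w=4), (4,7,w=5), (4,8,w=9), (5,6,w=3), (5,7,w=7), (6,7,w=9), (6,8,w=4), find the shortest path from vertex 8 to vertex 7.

Step 1: Build adjacency list with weights:
  1: 4(w=3), 6(w=2)
  2: 3(w=4), 5(w=3), 6(w=5), 7(w=8)
  3: 2(w=4), 4(w=6), 5(w=9), 7(w=4)
  4: 1(w=3), 3(w=6), 7(w=5), 8(w=9)
  5: 2(w=3), 3(w=9), 6(w=3), 7(w=7)
  6: 1(w=2), 2(w=5), 5(w=3), 7(w=9), 8(w=4)
  7: 2(w=8), 3(w=4), 4(w=5), 5(w=7), 6(w=9)
  8: 4(w=9), 6(w=4)

Step 2: Apply Dijkstra's algorithm from vertex 8:
  Visit vertex 8 (distance=0)
    Update dist[4] = 9
    Update dist[6] = 4
  Visit vertex 6 (distance=4)
    Update dist[1] = 6
    Update dist[2] = 9
    Update dist[5] = 7
    Update dist[7] = 13
  Visit vertex 1 (distance=6)
  Visit vertex 5 (distance=7)
    Update dist[3] = 16
  Visit vertex 2 (distance=9)
    Update dist[3] = 13
  Visit vertex 4 (distance=9)
  Visit vertex 3 (distance=13)
  Visit vertex 7 (distance=13)

Step 3: Shortest path: 8 -> 6 -> 7
Total weight: 4 + 9 = 13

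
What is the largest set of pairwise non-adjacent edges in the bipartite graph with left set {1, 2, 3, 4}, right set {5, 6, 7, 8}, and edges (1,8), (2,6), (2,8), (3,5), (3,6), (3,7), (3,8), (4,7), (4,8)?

Step 1: List the neighbors of each left vertex:
  1: 8
  2: 6, 8
  3: 5, 6, 7, 8
  4: 7, 8

Step 2: Greedily match left vertices, then look for augmenting paths:
  Match 1 -- 8
  Match 2 -- 6
  Match 3 -- 5
  Match 4 -- 7
  No augmenting path remains.

Step 3: Verify this is maximum:
  Matching size 4 = min(|L|, |R|) = min(4, 4), which is an upper bound, so this matching is maximum.

Maximum matching: {(1,8), (2,6), (3,5), (4,7)}
Size: 4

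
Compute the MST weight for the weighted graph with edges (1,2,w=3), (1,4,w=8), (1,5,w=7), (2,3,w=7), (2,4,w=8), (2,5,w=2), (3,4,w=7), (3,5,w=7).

Apply Kruskal's algorithm (sort edges by weight, add if no cycle):

Sorted edges by weight:
  (2,5) w=2
  (1,2) w=3
  (1,5) w=7
  (2,3) w=7
  (3,4) w=7
  (3,5) w=7
  (1,4) w=8
  (2,4) w=8

Add edge (2,5) w=2 -- no cycle. Running total: 2
Add edge (1,2) w=3 -- no cycle. Running total: 5
Skip edge (1,5) w=7 -- would create cycle
Add edge (2,3) w=7 -- no cycle. Running total: 12
Add edge (3,4) w=7 -- no cycle. Running total: 19

MST edges: (2,5,w=2), (1,2,w=3), (2,3,w=7), (3,4,w=7)
Total MST weight: 2 + 3 + 7 + 7 = 19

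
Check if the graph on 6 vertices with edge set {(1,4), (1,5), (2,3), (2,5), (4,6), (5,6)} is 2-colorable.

Step 1: Attempt 2-coloring using BFS:
  Start at vertex 1, assign color 0
  Color vertex 4 with color 1 (neighbor of 1)
  Color vertex 5 with color 1 (neighbor of 1)
  Color vertex 6 with color 0 (neighbor of 4)
  Color vertex 2 with color 0 (neighbor of 5)
  Color vertex 3 with color 1 (neighbor of 2)

Step 2: 2-coloring succeeded. No conflicts found.
  Set A (color 0): {1, 2, 6}
  Set B (color 1): {3, 4, 5}

The graph is bipartite with partition {1, 2, 6}, {3, 4, 5}.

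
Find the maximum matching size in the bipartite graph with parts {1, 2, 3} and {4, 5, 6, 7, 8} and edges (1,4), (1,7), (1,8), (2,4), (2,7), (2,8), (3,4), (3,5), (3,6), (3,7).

Step 1: List the neighbors of each left vertex:
  1: 4, 7, 8
  2: 4, 7, 8
  3: 4, 5, 6, 7

Step 2: Greedily match left vertices, then look for augmenting paths:
  Match 1 -- 4
  Match 2 -- 7
  Match 3 -- 5
  No augmenting path remains.

Step 3: Verify this is maximum:
  Matching size 3 = min(|L|, |R|) = min(3, 5), which is an upper bound, so this matching is maximum.

Maximum matching: {(1,4), (2,7), (3,5)}
Size: 3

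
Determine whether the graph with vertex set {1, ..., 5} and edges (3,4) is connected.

Step 1: Build adjacency list from edges:
  1: (none)
  2: (none)
  3: 4
  4: 3
  5: (none)

Step 2: Run BFS/DFS from vertex 1:
  Visited: {1}
  Reached 1 of 5 vertices

Step 3: Only 1 of 5 vertices reached. Graph is disconnected.
Connected components: {1}, {2}, {3, 4}, {5}
Answer: No, the graph is not connected (4 components).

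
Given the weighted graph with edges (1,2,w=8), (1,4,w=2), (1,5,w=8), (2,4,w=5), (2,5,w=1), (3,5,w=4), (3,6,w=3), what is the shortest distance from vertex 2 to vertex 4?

Step 1: Build adjacency list with weights:
  1: 2(w=8), 4(w=2), 5(w=8)
  2: 1(w=8), 4(w=5), 5(w=1)
  3: 5(w=4), 6(w=3)
  4: 1(w=2), 2(w=5)
  5: 1(w=8), 2(w=1), 3(w=4)
  6: 3(w=3)

Step 2: Apply Dijkstra's algorithm from vertex 2:
  Visit vertex 2 (distance=0)
    Update dist[1] = 8
    Update dist[4] = 5
    Update dist[5] = 1
  Visit vertex 5 (distance=1)
    Update dist[3] = 5
  Visit vertex 3 (distance=5)
    Update dist[6] = 8
  Visit vertex 4 (distance=5)
    Update dist[1] = 7

Step 3: Shortest path: 2 -> 4
Total weight: 5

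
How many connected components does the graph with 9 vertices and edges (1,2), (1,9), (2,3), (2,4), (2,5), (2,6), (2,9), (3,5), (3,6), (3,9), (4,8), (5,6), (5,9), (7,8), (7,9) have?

Step 1: Build adjacency list from edges:
  1: 2, 9
  2: 1, 3, 4, 5, 6, 9
  3: 2, 5, 6, 9
  4: 2, 8
  5: 2, 3, 6, 9
  6: 2, 3, 5
  7: 8, 9
  8: 4, 7
  9: 1, 2, 3, 5, 7

Step 2: Run BFS/DFS from vertex 1:
  Visited: {1, 2, 9, 3, 4, 5, 6, 7, 8}
  Reached 9 of 9 vertices

Step 3: All 9 vertices reached from vertex 1, so the graph is connected.
Number of connected components: 1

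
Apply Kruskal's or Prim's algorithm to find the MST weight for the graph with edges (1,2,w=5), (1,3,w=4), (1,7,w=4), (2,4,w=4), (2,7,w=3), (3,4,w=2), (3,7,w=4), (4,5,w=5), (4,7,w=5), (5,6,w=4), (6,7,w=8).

Apply Kruskal's algorithm (sort edges by weight, add if no cycle):

Sorted edges by weight:
  (3,4) w=2
  (2,7) w=3
  (1,3) w=4
  (1,7) w=4
  (2,4) w=4
  (3,7) w=4
  (5,6) w=4
  (1,2) w=5
  (4,5) w=5
  (4,7) w=5
  (6,7) w=8

Add edge (3,4) w=2 -- no cycle. Running total: 2
Add edge (2,7) w=3 -- no cycle. Running total: 5
Add edge (1,3) w=4 -- no cycle. Running total: 9
Add edge (1,7) w=4 -- no cycle. Running total: 13
Skip edge (2,4) w=4 -- would create cycle
Skip edge (3,7) w=4 -- would create cycle
Add edge (5,6) w=4 -- no cycle. Running total: 17
Skip edge (1,2) w=5 -- would create cycle
Add edge (4,5) w=5 -- no cycle. Running total: 22

MST edges: (3,4,w=2), (2,7,w=3), (1,3,w=4), (1,7,w=4), (5,6,w=4), (4,5,w=5)
Total MST weight: 2 + 3 + 4 + 4 + 4 + 5 = 22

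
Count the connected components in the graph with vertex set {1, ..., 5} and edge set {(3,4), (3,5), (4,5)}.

Step 1: Build adjacency list from edges:
  1: (none)
  2: (none)
  3: 4, 5
  4: 3, 5
  5: 3, 4

Step 2: Run BFS/DFS from vertex 1:
  Visited: {1}
  Reached 1 of 5 vertices

Step 3: Only 1 of 5 vertices reached. Graph is disconnected.
Connected components: {1}, {2}, {3, 4, 5}
Number of connected components: 3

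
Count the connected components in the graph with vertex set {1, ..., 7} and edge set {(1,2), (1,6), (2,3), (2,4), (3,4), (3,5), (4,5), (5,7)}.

Step 1: Build adjacency list from edges:
  1: 2, 6
  2: 1, 3, 4
  3: 2, 4, 5
  4: 2, 3, 5
  5: 3, 4, 7
  6: 1
  7: 5

Step 2: Run BFS/DFS from vertex 1:
  Visited: {1, 2, 6, 3, 4, 5, 7}
  Reached 7 of 7 vertices

Step 3: All 7 vertices reached from vertex 1, so the graph is connected.
Number of connected components: 1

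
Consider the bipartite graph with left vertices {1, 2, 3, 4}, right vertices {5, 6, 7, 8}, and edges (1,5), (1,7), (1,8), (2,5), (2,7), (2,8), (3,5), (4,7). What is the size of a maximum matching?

Step 1: List the neighbors of each left vertex:
  1: 5, 7, 8
  2: 5, 7, 8
  3: 5
  4: 7

Step 2: Greedily match left vertices, then look for augmenting paths:
  Match 1 -- 8
  Match 2 -- 7
  Match 3 -- 5
  No augmenting path remains.

Step 3: Verify this is maximum:
  Matching has size 3. The vertex set {5, 7, 8} covers every edge and has size 3; any matching has at most one edge per cover vertex, so 3 is maximum (König's theorem).

Maximum matching: {(1,8), (2,7), (3,5)}
Size: 3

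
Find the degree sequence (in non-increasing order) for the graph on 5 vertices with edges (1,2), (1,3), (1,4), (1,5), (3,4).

Step 1: Count edges incident to each vertex:
  deg(1) = 4 (neighbors: 2, 3, 4, 5)
  deg(2) = 1 (neighbors: 1)
  deg(3) = 2 (neighbors: 1, 4)
  deg(4) = 2 (neighbors: 1, 3)
  deg(5) = 1 (neighbors: 1)

Step 2: Sort degrees in non-increasing order:
  Degrees: [4, 1, 2, 2, 1] -> sorted: [4, 2, 2, 1, 1]

Degree sequence: [4, 2, 2, 1, 1]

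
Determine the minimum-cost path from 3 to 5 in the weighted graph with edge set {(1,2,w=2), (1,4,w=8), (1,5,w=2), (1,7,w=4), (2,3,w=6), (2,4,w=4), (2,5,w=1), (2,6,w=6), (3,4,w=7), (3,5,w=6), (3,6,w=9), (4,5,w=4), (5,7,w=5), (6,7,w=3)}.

Step 1: Build adjacency list with weights:
  1: 2(w=2), 4(w=8), 5(w=2), 7(w=4)
  2: 1(w=2), 3(w=6), 4(w=4), 5(w=1), 6(w=6)
  3: 2(w=6), 4(w=7), 5(w=6), 6(w=9)
  4: 1(w=8), 2(w=4), 3(w=7), 5(w=4)
  5: 1(w=2), 2(w=1), 3(w=6), 4(w=4), 7(w=5)
  6: 2(w=6), 3(w=9), 7(w=3)
  7: 1(w=4), 5(w=5), 6(w=3)

Step 2: Apply Dijkstra's algorithm from vertex 3:
  Visit vertex 3 (distance=0)
    Update dist[2] = 6
    Update dist[4] = 7
    Update dist[5] = 6
    Update dist[6] = 9
  Visit vertex 2 (distance=6)
    Update dist[1] = 8
  Visit vertex 5 (distance=6)
    Update dist[7] = 11

Step 3: Shortest path: 3 -> 5
Total weight: 6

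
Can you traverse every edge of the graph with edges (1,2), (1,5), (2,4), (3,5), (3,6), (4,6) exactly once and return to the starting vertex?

Step 1: Find the degree of each vertex:
  deg(1) = 2
  deg(2) = 2
  deg(3) = 2
  deg(4) = 2
  deg(5) = 2
  deg(6) = 2

Step 2: Count vertices with odd degree:
  All vertices have even degree (0 odd-degree vertices)

Step 3: Apply Euler's theorem:
  - Eulerian circuit exists iff graph is connected and all vertices have even degree
  - Eulerian path exists iff graph is connected and has 0 or 2 odd-degree vertices

Graph is connected with 0 odd-degree vertices.
Both Eulerian circuit and Eulerian path exist.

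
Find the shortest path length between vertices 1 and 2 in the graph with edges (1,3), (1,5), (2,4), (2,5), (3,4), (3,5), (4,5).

Step 1: Build adjacency list:
  1: 3, 5
  2: 4, 5
  3: 1, 4, 5
  4: 2, 3, 5
  5: 1, 2, 3, 4

Step 2: BFS from vertex 1 to find shortest path to 2:
  vertex 3 reached at distance 1
  vertex 5 reached at distance 1
  vertex 4 reached at distance 2
  vertex 2 reached at distance 2

Step 3: Shortest path: 1 -> 5 -> 2
Path length: 2 edges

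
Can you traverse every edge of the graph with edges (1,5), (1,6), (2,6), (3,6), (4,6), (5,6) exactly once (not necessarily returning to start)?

Step 1: Find the degree of each vertex:
  deg(1) = 2
  deg(2) = 1
  deg(3) = 1
  deg(4) = 1
  deg(5) = 2
  deg(6) = 5

Step 2: Count vertices with odd degree:
  Odd-degree vertices: 2, 3, 4, 6 (4 total)

Step 3: Apply Euler's theorem:
  - Eulerian circuit exists iff graph is connected and all vertices have even degree
  - Eulerian path exists iff graph is connected and has 0 or 2 odd-degree vertices

Graph has 4 odd-degree vertices (need 0 or 2).
Neither Eulerian path nor Eulerian circuit exists.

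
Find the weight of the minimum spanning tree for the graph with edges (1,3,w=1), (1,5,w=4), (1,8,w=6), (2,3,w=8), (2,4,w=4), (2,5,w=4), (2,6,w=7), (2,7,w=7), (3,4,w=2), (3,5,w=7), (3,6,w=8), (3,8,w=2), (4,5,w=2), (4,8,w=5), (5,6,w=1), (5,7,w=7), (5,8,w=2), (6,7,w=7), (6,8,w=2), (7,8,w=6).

Apply Kruskal's algorithm (sort edges by weight, add if no cycle):

Sorted edges by weight:
  (1,3) w=1
  (5,6) w=1
  (3,8) w=2
  (3,4) w=2
  (4,5) w=2
  (5,8) w=2
  (6,8) w=2
  (1,5) w=4
  (2,4) w=4
  (2,5) w=4
  (4,8) w=5
  (1,8) w=6
  (7,8) w=6
  (2,6) w=7
  (2,7) w=7
  (3,5) w=7
  (5,7) w=7
  (6,7) w=7
  (2,3) w=8
  (3,6) w=8

Add edge (1,3) w=1 -- no cycle. Running total: 1
Add edge (5,6) w=1 -- no cycle. Running total: 2
Add edge (3,8) w=2 -- no cycle. Running total: 4
Add edge (3,4) w=2 -- no cycle. Running total: 6
Add edge (4,5) w=2 -- no cycle. Running total: 8
Skip edge (5,8) w=2 -- would create cycle
Skip edge (6,8) w=2 -- would create cycle
Skip edge (1,5) w=4 -- would create cycle
Add edge (2,4) w=4 -- no cycle. Running total: 12
Skip edge (2,5) w=4 -- would create cycle
Skip edge (4,8) w=5 -- would create cycle
Skip edge (1,8) w=6 -- would create cycle
Add edge (7,8) w=6 -- no cycle. Running total: 18

MST edges: (1,3,w=1), (5,6,w=1), (3,8,w=2), (3,4,w=2), (4,5,w=2), (2,4,w=4), (7,8,w=6)
Total MST weight: 1 + 1 + 2 + 2 + 2 + 4 + 6 = 18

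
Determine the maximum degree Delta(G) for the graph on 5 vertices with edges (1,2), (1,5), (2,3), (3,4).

Step 1: Count edges incident to each vertex:
  deg(1) = 2 (neighbors: 2, 5)
  deg(2) = 2 (neighbors: 1, 3)
  deg(3) = 2 (neighbors: 2, 4)
  deg(4) = 1 (neighbors: 3)
  deg(5) = 1 (neighbors: 1)

Step 2: Find maximum:
  max(2, 2, 2, 1, 1) = 2 (vertex 1)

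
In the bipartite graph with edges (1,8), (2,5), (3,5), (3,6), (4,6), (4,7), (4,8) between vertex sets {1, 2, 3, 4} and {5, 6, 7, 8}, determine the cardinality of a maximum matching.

Step 1: List the neighbors of each left vertex:
  1: 8
  2: 5
  3: 5, 6
  4: 6, 7, 8

Step 2: Greedily match left vertices, then look for augmenting paths:
  Match 1 -- 8
  Match 2 -- 5
  Match 3 -- 6
  Match 4 -- 7
  No augmenting path remains.

Step 3: Verify this is maximum:
  Matching size 4 = min(|L|, |R|) = min(4, 4), which is an upper bound, so this matching is maximum.

Maximum matching: {(1,8), (2,5), (3,6), (4,7)}
Size: 4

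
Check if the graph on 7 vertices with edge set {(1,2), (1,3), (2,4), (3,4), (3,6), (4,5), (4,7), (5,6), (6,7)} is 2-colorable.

Step 1: Attempt 2-coloring using BFS:
  Start at vertex 1, assign color 0
  Color vertex 2 with color 1 (neighbor of 1)
  Color vertex 3 with color 1 (neighbor of 1)
  Color vertex 4 with color 0 (neighbor of 2)
  Color vertex 6 with color 0 (neighbor of 3)
  Color vertex 5 with color 1 (neighbor of 4)
  Color vertex 7 with color 1 (neighbor of 4)

Step 2: 2-coloring succeeded. No conflicts found.
  Set A (color 0): {1, 4, 6}
  Set B (color 1): {2, 3, 5, 7}

The graph is bipartite with partition {1, 4, 6}, {2, 3, 5, 7}.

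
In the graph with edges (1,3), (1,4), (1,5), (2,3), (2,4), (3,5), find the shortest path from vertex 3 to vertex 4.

Step 1: Build adjacency list:
  1: 3, 4, 5
  2: 3, 4
  3: 1, 2, 5
  4: 1, 2
  5: 1, 3

Step 2: BFS from vertex 3 to find shortest path to 4:
  vertex 1 reached at distance 1
  vertex 2 reached at distance 1
  vertex 5 reached at distance 1
  vertex 4 reached at distance 2

Step 3: Shortest path: 3 -> 2 -> 4
Path length: 2 edges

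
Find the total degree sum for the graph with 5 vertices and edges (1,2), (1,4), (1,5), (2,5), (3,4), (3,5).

Step 1: Count edges incident to each vertex:
  deg(1) = 3 (neighbors: 2, 4, 5)
  deg(2) = 2 (neighbors: 1, 5)
  deg(3) = 2 (neighbors: 4, 5)
  deg(4) = 2 (neighbors: 1, 3)
  deg(5) = 3 (neighbors: 1, 2, 3)

Step 2: Sum all degrees:
  3 + 2 + 2 + 2 + 3 = 12

Verification: sum of degrees = 2 * |E| = 2 * 6 = 12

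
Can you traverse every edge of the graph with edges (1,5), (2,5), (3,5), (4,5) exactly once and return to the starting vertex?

Step 1: Find the degree of each vertex:
  deg(1) = 1
  deg(2) = 1
  deg(3) = 1
  deg(4) = 1
  deg(5) = 4

Step 2: Count vertices with odd degree:
  Odd-degree vertices: 1, 2, 3, 4 (4 total)

Step 3: Apply Euler's theorem:
  - Eulerian circuit exists iff graph is connected and all vertices have even degree
  - Eulerian path exists iff graph is connected and has 0 or 2 odd-degree vertices

Graph has 4 odd-degree vertices (need 0 or 2).
Neither Eulerian path nor Eulerian circuit exists.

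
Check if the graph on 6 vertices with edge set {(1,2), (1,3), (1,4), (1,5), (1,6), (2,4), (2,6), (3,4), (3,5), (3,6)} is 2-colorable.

Step 1: Attempt 2-coloring using BFS:
  Start at vertex 1, assign color 0
  Color vertex 2 with color 1 (neighbor of 1)
  Color vertex 3 with color 1 (neighbor of 1)
  Color vertex 4 with color 1 (neighbor of 1)
  Color vertex 5 with color 1 (neighbor of 1)
  Color vertex 6 with color 1 (neighbor of 1)

Step 2: Conflict found! Vertices 2 and 4 are adjacent but have the same color.
This means the graph contains an odd cycle.

The graph is NOT bipartite.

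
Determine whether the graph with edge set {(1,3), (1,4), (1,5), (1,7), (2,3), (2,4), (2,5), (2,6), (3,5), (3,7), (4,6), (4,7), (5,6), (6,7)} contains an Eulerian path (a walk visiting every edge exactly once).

Step 1: Find the degree of each vertex:
  deg(1) = 4
  deg(2) = 4
  deg(3) = 4
  deg(4) = 4
  deg(5) = 4
  deg(6) = 4
  deg(7) = 4

Step 2: Count vertices with odd degree:
  All vertices have even degree (0 odd-degree vertices)

Step 3: Apply Euler's theorem:
  - Eulerian circuit exists iff graph is connected and all vertices have even degree
  - Eulerian path exists iff graph is connected and has 0 or 2 odd-degree vertices

Graph is connected with 0 odd-degree vertices.
Both Eulerian circuit and Eulerian path exist.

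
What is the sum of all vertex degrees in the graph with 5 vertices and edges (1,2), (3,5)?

Step 1: Count edges incident to each vertex:
  deg(1) = 1 (neighbors: 2)
  deg(2) = 1 (neighbors: 1)
  deg(3) = 1 (neighbors: 5)
  deg(4) = 0 (neighbors: none)
  deg(5) = 1 (neighbors: 3)

Step 2: Sum all degrees:
  1 + 1 + 1 + 0 + 1 = 4

Verification: sum of degrees = 2 * |E| = 2 * 2 = 4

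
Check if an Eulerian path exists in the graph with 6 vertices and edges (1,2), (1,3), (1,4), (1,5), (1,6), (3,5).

Step 1: Find the degree of each vertex:
  deg(1) = 5
  deg(2) = 1
  deg(3) = 2
  deg(4) = 1
  deg(5) = 2
  deg(6) = 1

Step 2: Count vertices with odd degree:
  Odd-degree vertices: 1, 2, 4, 6 (4 total)

Step 3: Apply Euler's theorem:
  - Eulerian circuit exists iff graph is connected and all vertices have even degree
  - Eulerian path exists iff graph is connected and has 0 or 2 odd-degree vertices

Graph has 4 odd-degree vertices (need 0 or 2).
Neither Eulerian path nor Eulerian circuit exists.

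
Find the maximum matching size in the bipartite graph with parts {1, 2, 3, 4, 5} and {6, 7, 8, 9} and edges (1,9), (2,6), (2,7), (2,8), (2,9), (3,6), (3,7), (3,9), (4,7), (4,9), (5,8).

Step 1: List the neighbors of each left vertex:
  1: 9
  2: 6, 7, 8, 9
  3: 6, 7, 9
  4: 7, 9
  5: 8

Step 2: Greedily match left vertices, then look for augmenting paths:
  Match 1 -- 9
  Match 2 -- 6
  Match 3 -- 7
  Match 5 -- 8
  No augmenting path remains.

Step 3: Verify this is maximum:
  Matching size 4 = min(|L|, |R|) = min(5, 4), which is an upper bound, so this matching is maximum.

Maximum matching: {(1,9), (2,6), (3,7), (5,8)}
Size: 4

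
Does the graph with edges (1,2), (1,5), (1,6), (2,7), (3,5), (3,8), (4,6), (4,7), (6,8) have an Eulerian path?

Step 1: Find the degree of each vertex:
  deg(1) = 3
  deg(2) = 2
  deg(3) = 2
  deg(4) = 2
  deg(5) = 2
  deg(6) = 3
  deg(7) = 2
  deg(8) = 2

Step 2: Count vertices with odd degree:
  Odd-degree vertices: 1, 6 (2 total)

Step 3: Apply Euler's theorem:
  - Eulerian circuit exists iff graph is connected and all vertices have even degree
  - Eulerian path exists iff graph is connected and has 0 or 2 odd-degree vertices

Graph is connected with exactly 2 odd-degree vertices (1, 6).
Eulerian path exists (starting and ending at the odd-degree vertices), but no Eulerian circuit.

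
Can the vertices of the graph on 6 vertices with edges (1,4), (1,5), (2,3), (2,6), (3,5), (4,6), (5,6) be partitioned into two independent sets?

Step 1: Attempt 2-coloring using BFS:
  Start at vertex 1, assign color 0
  Color vertex 4 with color 1 (neighbor of 1)
  Color vertex 5 with color 1 (neighbor of 1)
  Color vertex 6 with color 0 (neighbor of 4)
  Color vertex 3 with color 0 (neighbor of 5)
  Color vertex 2 with color 1 (neighbor of 6)

Step 2: 2-coloring succeeded. No conflicts found.
  Set A (color 0): {1, 3, 6}
  Set B (color 1): {2, 4, 5}

The graph is bipartite with partition {1, 3, 6}, {2, 4, 5}.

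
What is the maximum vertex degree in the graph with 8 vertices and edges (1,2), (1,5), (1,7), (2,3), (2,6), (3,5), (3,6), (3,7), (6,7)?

Step 1: Count edges incident to each vertex:
  deg(1) = 3 (neighbors: 2, 5, 7)
  deg(2) = 3 (neighbors: 1, 3, 6)
  deg(3) = 4 (neighbors: 2, 5, 6, 7)
  deg(4) = 0 (neighbors: none)
  deg(5) = 2 (neighbors: 1, 3)
  deg(6) = 3 (neighbors: 2, 3, 7)
  deg(7) = 3 (neighbors: 1, 3, 6)
  deg(8) = 0 (neighbors: none)

Step 2: Find maximum:
  max(3, 3, 4, 0, 2, 3, 3, 0) = 4 (vertex 3)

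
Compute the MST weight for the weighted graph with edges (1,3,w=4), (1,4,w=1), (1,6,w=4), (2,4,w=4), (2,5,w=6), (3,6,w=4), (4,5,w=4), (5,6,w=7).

Apply Kruskal's algorithm (sort edges by weight, add if no cycle):

Sorted edges by weight:
  (1,4) w=1
  (1,3) w=4
  (1,6) w=4
  (2,4) w=4
  (3,6) w=4
  (4,5) w=4
  (2,5) w=6
  (5,6) w=7

Add edge (1,4) w=1 -- no cycle. Running total: 1
Add edge (1,3) w=4 -- no cycle. Running total: 5
Add edge (1,6) w=4 -- no cycle. Running total: 9
Add edge (2,4) w=4 -- no cycle. Running total: 13
Skip edge (3,6) w=4 -- would create cycle
Add edge (4,5) w=4 -- no cycle. Running total: 17

MST edges: (1,4,w=1), (1,3,w=4), (1,6,w=4), (2,4,w=4), (4,5,w=4)
Total MST weight: 1 + 4 + 4 + 4 + 4 = 17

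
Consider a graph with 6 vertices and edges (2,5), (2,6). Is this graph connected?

Step 1: Build adjacency list from edges:
  1: (none)
  2: 5, 6
  3: (none)
  4: (none)
  5: 2
  6: 2

Step 2: Run BFS/DFS from vertex 1:
  Visited: {1}
  Reached 1 of 6 vertices

Step 3: Only 1 of 6 vertices reached. Graph is disconnected.
Connected components: {1}, {2, 5, 6}, {3}, {4}
Answer: No, the graph is not connected (4 components).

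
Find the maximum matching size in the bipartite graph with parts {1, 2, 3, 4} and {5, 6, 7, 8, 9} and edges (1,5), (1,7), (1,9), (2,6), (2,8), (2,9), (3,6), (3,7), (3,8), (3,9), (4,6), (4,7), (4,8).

Step 1: List the neighbors of each left vertex:
  1: 5, 7, 9
  2: 6, 8, 9
  3: 6, 7, 8, 9
  4: 6, 7, 8

Step 2: Greedily match left vertices, then look for augmenting paths:
  Match 1 -- 5
  Match 2 -- 6
  Match 3 -- 7
  Match 4 -- 8
  No augmenting path remains.

Step 3: Verify this is maximum:
  Matching size 4 = min(|L|, |R|) = min(4, 5), which is an upper bound, so this matching is maximum.

Maximum matching: {(1,5), (2,6), (3,7), (4,8)}
Size: 4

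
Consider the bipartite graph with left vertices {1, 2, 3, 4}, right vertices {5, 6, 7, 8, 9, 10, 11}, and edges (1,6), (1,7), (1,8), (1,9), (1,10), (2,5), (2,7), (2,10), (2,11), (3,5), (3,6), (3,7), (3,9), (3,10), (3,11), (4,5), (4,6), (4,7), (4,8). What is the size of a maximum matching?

Step 1: List the neighbors of each left vertex:
  1: 6, 7, 8, 9, 10
  2: 5, 7, 10, 11
  3: 5, 6, 7, 9, 10, 11
  4: 5, 6, 7, 8

Step 2: Greedily match left vertices, then look for augmenting paths:
  Match 1 -- 6
  Match 2 -- 5
  Match 3 -- 7
  Match 4 -- 8
  No augmenting path remains.

Step 3: Verify this is maximum:
  Matching size 4 = min(|L|, |R|) = min(4, 7), which is an upper bound, so this matching is maximum.

Maximum matching: {(1,6), (2,5), (3,7), (4,8)}
Size: 4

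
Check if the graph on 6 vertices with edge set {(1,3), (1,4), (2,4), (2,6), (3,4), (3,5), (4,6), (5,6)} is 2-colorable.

Step 1: Attempt 2-coloring using BFS:
  Start at vertex 1, assign color 0
  Color vertex 3 with color 1 (neighbor of 1)
  Color vertex 4 with color 1 (neighbor of 1)

Step 2: Conflict found! Vertices 3 and 4 are adjacent but have the same color.
This means the graph contains an odd cycle.

The graph is NOT bipartite.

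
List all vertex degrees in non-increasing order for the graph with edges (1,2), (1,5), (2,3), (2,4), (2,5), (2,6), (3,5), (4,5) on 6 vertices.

Step 1: Count edges incident to each vertex:
  deg(1) = 2 (neighbors: 2, 5)
  deg(2) = 5 (neighbors: 1, 3, 4, 5, 6)
  deg(3) = 2 (neighbors: 2, 5)
  deg(4) = 2 (neighbors: 2, 5)
  deg(5) = 4 (neighbors: 1, 2, 3, 4)
  deg(6) = 1 (neighbors: 2)

Step 2: Sort degrees in non-increasing order:
  Degrees: [2, 5, 2, 2, 4, 1] -> sorted: [5, 4, 2, 2, 2, 1]

Degree sequence: [5, 4, 2, 2, 2, 1]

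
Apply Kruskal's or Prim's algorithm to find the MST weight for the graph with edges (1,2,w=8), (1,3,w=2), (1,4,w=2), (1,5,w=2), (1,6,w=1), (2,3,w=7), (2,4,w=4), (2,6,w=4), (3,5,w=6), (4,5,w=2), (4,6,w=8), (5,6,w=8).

Apply Kruskal's algorithm (sort edges by weight, add if no cycle):

Sorted edges by weight:
  (1,6) w=1
  (1,4) w=2
  (1,3) w=2
  (1,5) w=2
  (4,5) w=2
  (2,4) w=4
  (2,6) w=4
  (3,5) w=6
  (2,3) w=7
  (1,2) w=8
  (4,6) w=8
  (5,6) w=8

Add edge (1,6) w=1 -- no cycle. Running total: 1
Add edge (1,4) w=2 -- no cycle. Running total: 3
Add edge (1,3) w=2 -- no cycle. Running total: 5
Add edge (1,5) w=2 -- no cycle. Running total: 7
Skip edge (4,5) w=2 -- would create cycle
Add edge (2,4) w=4 -- no cycle. Running total: 11

MST edges: (1,6,w=1), (1,4,w=2), (1,3,w=2), (1,5,w=2), (2,4,w=4)
Total MST weight: 1 + 2 + 2 + 2 + 4 = 11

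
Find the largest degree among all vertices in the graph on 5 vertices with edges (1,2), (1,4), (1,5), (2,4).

Step 1: Count edges incident to each vertex:
  deg(1) = 3 (neighbors: 2, 4, 5)
  deg(2) = 2 (neighbors: 1, 4)
  deg(3) = 0 (neighbors: none)
  deg(4) = 2 (neighbors: 1, 2)
  deg(5) = 1 (neighbors: 1)

Step 2: Find maximum:
  max(3, 2, 0, 2, 1) = 3 (vertex 1)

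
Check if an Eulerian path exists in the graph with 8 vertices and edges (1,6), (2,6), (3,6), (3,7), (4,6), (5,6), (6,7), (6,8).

Step 1: Find the degree of each vertex:
  deg(1) = 1
  deg(2) = 1
  deg(3) = 2
  deg(4) = 1
  deg(5) = 1
  deg(6) = 7
  deg(7) = 2
  deg(8) = 1

Step 2: Count vertices with odd degree:
  Odd-degree vertices: 1, 2, 4, 5, 6, 8 (6 total)

Step 3: Apply Euler's theorem:
  - Eulerian circuit exists iff graph is connected and all vertices have even degree
  - Eulerian path exists iff graph is connected and has 0 or 2 odd-degree vertices

Graph has 6 odd-degree vertices (need 0 or 2).
Neither Eulerian path nor Eulerian circuit exists.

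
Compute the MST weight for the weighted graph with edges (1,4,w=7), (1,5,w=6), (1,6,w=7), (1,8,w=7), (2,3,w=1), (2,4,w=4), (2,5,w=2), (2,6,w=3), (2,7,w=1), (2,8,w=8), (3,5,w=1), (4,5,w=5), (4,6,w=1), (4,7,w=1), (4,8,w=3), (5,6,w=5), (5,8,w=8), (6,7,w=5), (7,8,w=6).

Apply Kruskal's algorithm (sort edges by weight, add if no cycle):

Sorted edges by weight:
  (2,3) w=1
  (2,7) w=1
  (3,5) w=1
  (4,6) w=1
  (4,7) w=1
  (2,5) w=2
  (2,6) w=3
  (4,8) w=3
  (2,4) w=4
  (4,5) w=5
  (5,6) w=5
  (6,7) w=5
  (1,5) w=6
  (7,8) w=6
  (1,4) w=7
  (1,6) w=7
  (1,8) w=7
  (2,8) w=8
  (5,8) w=8

Add edge (2,3) w=1 -- no cycle. Running total: 1
Add edge (2,7) w=1 -- no cycle. Running total: 2
Add edge (3,5) w=1 -- no cycle. Running total: 3
Add edge (4,6) w=1 -- no cycle. Running total: 4
Add edge (4,7) w=1 -- no cycle. Running total: 5
Skip edge (2,5) w=2 -- would create cycle
Skip edge (2,6) w=3 -- would create cycle
Add edge (4,8) w=3 -- no cycle. Running total: 8
Skip edge (2,4) w=4 -- would create cycle
Skip edge (4,5) w=5 -- would create cycle
Skip edge (5,6) w=5 -- would create cycle
Skip edge (6,7) w=5 -- would create cycle
Add edge (1,5) w=6 -- no cycle. Running total: 14

MST edges: (2,3,w=1), (2,7,w=1), (3,5,w=1), (4,6,w=1), (4,7,w=1), (4,8,w=3), (1,5,w=6)
Total MST weight: 1 + 1 + 1 + 1 + 1 + 3 + 6 = 14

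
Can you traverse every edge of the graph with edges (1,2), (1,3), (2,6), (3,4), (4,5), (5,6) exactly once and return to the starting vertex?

Step 1: Find the degree of each vertex:
  deg(1) = 2
  deg(2) = 2
  deg(3) = 2
  deg(4) = 2
  deg(5) = 2
  deg(6) = 2

Step 2: Count vertices with odd degree:
  All vertices have even degree (0 odd-degree vertices)

Step 3: Apply Euler's theorem:
  - Eulerian circuit exists iff graph is connected and all vertices have even degree
  - Eulerian path exists iff graph is connected and has 0 or 2 odd-degree vertices

Graph is connected with 0 odd-degree vertices.
Both Eulerian circuit and Eulerian path exist.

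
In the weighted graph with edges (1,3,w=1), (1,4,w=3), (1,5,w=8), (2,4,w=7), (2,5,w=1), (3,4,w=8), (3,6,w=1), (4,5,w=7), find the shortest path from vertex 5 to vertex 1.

Step 1: Build adjacency list with weights:
  1: 3(w=1), 4(w=3), 5(w=8)
  2: 4(w=7), 5(w=1)
  3: 1(w=1), 4(w=8), 6(w=1)
  4: 1(w=3), 2(w=7), 3(w=8), 5(w=7)
  5: 1(w=8), 2(w=1), 4(w=7)
  6: 3(w=1)

Step 2: Apply Dijkstra's algorithm from vertex 5:
  Visit vertex 5 (distance=0)
    Update dist[1] = 8
    Update dist[2] = 1
    Update dist[4] = 7
  Visit vertex 2 (distance=1)
  Visit vertex 4 (distance=7)
    Update dist[3] = 15
  Visit vertex 1 (distance=8)
    Update dist[3] = 9

Step 3: Shortest path: 5 -> 1
Total weight: 8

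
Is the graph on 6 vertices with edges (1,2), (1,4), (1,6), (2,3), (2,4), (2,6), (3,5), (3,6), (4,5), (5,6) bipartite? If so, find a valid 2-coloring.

Step 1: Attempt 2-coloring using BFS:
  Start at vertex 1, assign color 0
  Color vertex 2 with color 1 (neighbor of 1)
  Color vertex 4 with color 1 (neighbor of 1)
  Color vertex 6 with color 1 (neighbor of 1)
  Color vertex 3 with color 0 (neighbor of 2)

Step 2: Conflict found! Vertices 2 and 4 are adjacent but have the same color.
This means the graph contains an odd cycle.

The graph is NOT bipartite.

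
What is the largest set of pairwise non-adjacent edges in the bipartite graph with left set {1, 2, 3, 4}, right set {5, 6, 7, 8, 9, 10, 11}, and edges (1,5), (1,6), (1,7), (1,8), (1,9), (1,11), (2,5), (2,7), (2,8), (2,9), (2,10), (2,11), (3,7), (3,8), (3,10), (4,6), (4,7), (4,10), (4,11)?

Step 1: List the neighbors of each left vertex:
  1: 5, 6, 7, 8, 9, 11
  2: 5, 7, 8, 9, 10, 11
  3: 7, 8, 10
  4: 6, 7, 10, 11

Step 2: Greedily match left vertices, then look for augmenting paths:
  Match 1 -- 5
  Match 2 -- 7
  Match 3 -- 8
  Match 4 -- 6
  No augmenting path remains.

Step 3: Verify this is maximum:
  Matching size 4 = min(|L|, |R|) = min(4, 7), which is an upper bound, so this matching is maximum.

Maximum matching: {(1,5), (2,7), (3,8), (4,6)}
Size: 4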